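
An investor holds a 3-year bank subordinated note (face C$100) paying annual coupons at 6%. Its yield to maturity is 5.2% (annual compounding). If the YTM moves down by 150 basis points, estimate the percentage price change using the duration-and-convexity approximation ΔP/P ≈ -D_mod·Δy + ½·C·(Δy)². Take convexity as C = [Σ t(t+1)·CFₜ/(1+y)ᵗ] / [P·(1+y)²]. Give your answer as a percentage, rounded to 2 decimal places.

With y = 0.052:
  t   CF        PV=CF/(1+0.052)^t    t·PV        t(t+1)·PV
  1         6.00         5.7034         5.7034          11.4068
  2         6.00         5.4215        10.8430          32.5290
  3       106.00        91.0455       273.1366       1,092.5464
  Σ                    102.1705       289.6830       1,136.4823
P = 102.1705; D_Mac = 2.83529 yrs; D_mod = 2.69514 yrs; C = 10.05092.
Duration effect: -2.69514 × (-0.015) = +0.040427
Convexity effect: 0.5 × 10.05092 × (-0.015)² = +0.0011307
ΔP/P ≈ +0.040427 + 0.0011307 = +0.041558 = +4.1558%.

+4.16%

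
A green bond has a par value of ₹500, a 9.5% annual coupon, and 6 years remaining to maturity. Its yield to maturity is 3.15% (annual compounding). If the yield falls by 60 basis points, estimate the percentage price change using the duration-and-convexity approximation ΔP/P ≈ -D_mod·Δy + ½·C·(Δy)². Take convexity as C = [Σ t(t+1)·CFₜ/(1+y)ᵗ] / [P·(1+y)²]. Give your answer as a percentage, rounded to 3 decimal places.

+2.971%

With y = 0.0315:
  t   CF        PV=CF/(1+0.0315)^t    t·PV        t(t+1)·PV
  1        47.50        46.0494        46.0494          92.0989
  2        47.50        44.6432        89.2864         267.8591
  3        47.50        43.2799       129.8396         519.3584
  4        47.50        41.9582       167.8327         839.1637
  5        47.50        40.6769       203.3843       1,220.3059
  6       547.50       454.5365     2,727.2188      19,090.5315
  Σ                    671.1440     3,363.6112      22,029.3174
P = 671.1440; D_Mac = 5.01176 yrs; D_mod = 4.85871 yrs; C = 30.84941.
Duration effect: -4.85871 × (-0.006) = +0.029152
Convexity effect: 0.5 × 30.84941 × (-0.006)² = +0.0005553
ΔP/P ≈ +0.029152 + 0.0005553 = +0.029708 = +2.9708%.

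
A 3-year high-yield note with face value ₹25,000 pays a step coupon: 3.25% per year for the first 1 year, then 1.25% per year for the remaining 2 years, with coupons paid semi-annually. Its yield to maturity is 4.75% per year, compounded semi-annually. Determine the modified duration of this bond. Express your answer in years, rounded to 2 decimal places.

2.84 years

Periodic yield y = 0.02375. First find Macaulay duration:
  t   CF        PV=CF/(1+0.02375)^t    t·PV
  1       406.25       396.8254       396.8254
  2       406.25       387.6194       775.2389
  3       156.25       145.6258       436.8774
  4       156.25       142.2474       568.9896
  5       156.25       138.9474       694.7370
  6    25,156.25    21,851.5583   131,109.3499
  Σ                 23,062.8237   133,982.0182
P = 23,062.8237; Macaulay duration = 133,982.0182 / 23,062.8237 = 5.80944 half-year periods = 2.90472 years.
Modified duration = D_Mac / (1 + y) = 2.90472 / 1.02375 = 2.83733 years.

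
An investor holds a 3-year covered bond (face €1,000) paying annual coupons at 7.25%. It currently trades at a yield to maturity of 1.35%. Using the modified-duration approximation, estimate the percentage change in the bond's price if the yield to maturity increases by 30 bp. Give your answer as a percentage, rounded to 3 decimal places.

Periodic yield y = 0.0135. Modified duration first:
  t   CF        PV=CF/(1+0.0135)^t    t·PV
  1        72.50        71.5343        71.5343
  2        72.50        70.5814       141.1629
  3     1,072.50     1,030.2107     3,090.6320
  Σ                  1,172.3264     3,303.3292
P = 1,172.3264; D_Mac = 2.81776 yrs; D_mod = 2.81776/(1+0.0135) = 2.78022 yrs.
ΔP/P ≈ -D_mod · Δy = -2.78022 × (+0.003) = -0.008341 = -0.8341%.

-0.834%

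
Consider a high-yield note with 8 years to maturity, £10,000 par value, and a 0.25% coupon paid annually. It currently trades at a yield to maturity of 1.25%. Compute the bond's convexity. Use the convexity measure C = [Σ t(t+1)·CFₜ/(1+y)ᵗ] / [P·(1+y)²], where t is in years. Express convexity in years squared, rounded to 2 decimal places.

With y = 0.0125:
  t   CF        PV=CF/(1+0.0125)^t    t·PV        t(t+1)·PV
  1        25.00        24.6914        24.6914          49.3827
  2        25.00        24.3865        48.7731         146.3192
  3        25.00        24.0855        72.2564         289.0255
  4        25.00        23.7881        95.1524         475.7621
  5        25.00        23.4944       117.4721         704.8328
  6        25.00        23.2044       139.2262         974.5836
  7        25.00        22.9179       160.4253       1,283.4023
  8    10,025.00     9,076.6194    72,612.9554     653,516.5986
  Σ                  9,243.1876    73,270.9523     657,439.9068
P = 9,243.1876.
Convexity = Σ t(t+1)·PV / [P·(1+y)²] = 657,439.9068 / (9,243.1876 × 1.025156) = 69.38159.

69.38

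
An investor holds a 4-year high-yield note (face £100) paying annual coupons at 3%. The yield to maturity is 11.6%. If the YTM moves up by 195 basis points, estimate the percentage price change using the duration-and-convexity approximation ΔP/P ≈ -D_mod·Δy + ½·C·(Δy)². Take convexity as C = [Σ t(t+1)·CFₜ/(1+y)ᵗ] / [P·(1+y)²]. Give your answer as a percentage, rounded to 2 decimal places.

-6.35%

With y = 0.116:
  t   CF        PV=CF/(1+0.116)^t    t·PV        t(t+1)·PV
  1         3.00         2.6882         2.6882           5.3763
  2         3.00         2.4088         4.8175          14.4525
  3         3.00         2.1584         6.4752          25.9006
  4       103.00        66.4019       265.6076       1,328.0378
  Σ                     73.6572       279.5884       1,373.7673
P = 73.6572; D_Mac = 3.79581 yrs; D_mod = 3.40126 yrs; C = 14.97509.
Duration effect: -3.40126 × (+0.0195) = -0.066325
Convexity effect: 0.5 × 14.97509 × (0.0195)² = +0.0028471
ΔP/P ≈ -0.066325 + 0.0028471 = -0.063477 = -6.3477%.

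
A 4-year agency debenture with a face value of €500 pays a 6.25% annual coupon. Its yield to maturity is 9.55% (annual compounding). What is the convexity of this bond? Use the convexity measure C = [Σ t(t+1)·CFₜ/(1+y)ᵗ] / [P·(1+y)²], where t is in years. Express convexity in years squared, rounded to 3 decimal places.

With y = 0.0955:
  t   CF        PV=CF/(1+0.0955)^t    t·PV        t(t+1)·PV
  1        31.25        28.5258        28.5258          57.0516
  2        31.25        26.0391        52.0781         156.2343
  3        31.25        23.7691        71.3073         285.2293
  4       531.25       368.8497     1,475.3987       7,376.9937
  Σ                    447.1836     1,627.3100       7,875.5089
P = 447.1836.
Convexity = Σ t(t+1)·PV / [P·(1+y)²] = 7,875.5089 / (447.1836 × 1.200120) = 14.67466.

14.675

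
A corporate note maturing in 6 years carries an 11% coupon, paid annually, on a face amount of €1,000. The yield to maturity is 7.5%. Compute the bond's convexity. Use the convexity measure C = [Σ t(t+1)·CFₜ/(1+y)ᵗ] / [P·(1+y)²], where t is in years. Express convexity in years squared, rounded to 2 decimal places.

26.75

With y = 0.075:
  t   CF        PV=CF/(1+0.075)^t    t·PV        t(t+1)·PV
  1       110.00       102.3256       102.3256         204.6512
  2       110.00        95.1866       190.3732         571.1195
  3       110.00        88.5457       265.6370       1,062.5480
  4       110.00        82.3681       329.4722       1,647.3612
  5       110.00        76.6214       383.1072       2,298.6435
  6     1,110.00       719.2373     4,315.4237      30,207.9660
  Σ                  1,164.2846     5,586.3389      35,992.2893
P = 1,164.2846.
Convexity = Σ t(t+1)·PV / [P·(1+y)²] = 35,992.2893 / (1,164.2846 × 1.155625) = 26.75059.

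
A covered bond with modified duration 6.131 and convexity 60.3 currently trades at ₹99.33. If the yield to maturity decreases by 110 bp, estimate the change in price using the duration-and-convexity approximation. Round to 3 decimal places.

+₹7.061

Duration effect: -D_mod·Δy = -6.131 × (-0.011) = +0.067441
Convexity effect: ½·C·(Δy)² = 0.5 × 60.3 × (-0.011)² = +0.00364815
ΔP/P ≈ +0.067441 + 0.00364815 = +0.07108915
ΔP ≈ 99.33 × (+0.07108915) = +7.0612852695.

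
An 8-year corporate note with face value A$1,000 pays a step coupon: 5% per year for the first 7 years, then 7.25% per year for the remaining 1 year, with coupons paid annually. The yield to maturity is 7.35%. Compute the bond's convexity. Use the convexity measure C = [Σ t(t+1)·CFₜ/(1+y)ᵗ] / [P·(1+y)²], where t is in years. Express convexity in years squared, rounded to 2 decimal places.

49.13

With y = 0.0735:
  t   CF        PV=CF/(1+0.0735)^t    t·PV        t(t+1)·PV
  1        50.00        46.5766        46.5766          93.1532
  2        50.00        43.3876        86.7753         260.3258
  3        50.00        40.4170       121.2509         485.0038
  4        50.00        37.6497       150.5989         752.9945
  5        50.00        35.0719       175.3597       1,052.1581
  6        50.00        32.6706       196.0239       1,372.1671
  7        50.00        30.4338       213.0363       1,704.2908
  8     1,072.50       608.1083     4,864.8662      43,783.7955
  Σ                    874.3156     5,854.4878      49,503.8888
P = 874.3156.
Convexity = Σ t(t+1)·PV / [P·(1+y)²] = 49,503.8888 / (874.3156 × 1.152402) = 49.13229.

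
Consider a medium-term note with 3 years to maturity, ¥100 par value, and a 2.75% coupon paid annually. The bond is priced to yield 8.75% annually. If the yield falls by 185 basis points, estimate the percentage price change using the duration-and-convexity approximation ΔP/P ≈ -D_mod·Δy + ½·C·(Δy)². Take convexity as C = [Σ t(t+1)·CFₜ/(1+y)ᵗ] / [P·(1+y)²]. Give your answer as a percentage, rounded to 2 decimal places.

With y = 0.0875:
  t   CF        PV=CF/(1+0.0875)^t    t·PV        t(t+1)·PV
  1         2.75         2.5287         2.5287           5.0575
  2         2.75         2.3253         4.6505          13.9516
  3       102.75        79.8903       239.6709         958.6836
  Σ                     84.7443       246.8502         977.6927
P = 84.7443; D_Mac = 2.91288 yrs; D_mod = 2.67851 yrs; C = 9.75514.
Duration effect: -2.67851 × (-0.0185) = +0.049552
Convexity effect: 0.5 × 9.75514 × (-0.0185)² = +0.0016693
ΔP/P ≈ +0.049552 + 0.0016693 = +0.051222 = +5.1222%.

+5.12%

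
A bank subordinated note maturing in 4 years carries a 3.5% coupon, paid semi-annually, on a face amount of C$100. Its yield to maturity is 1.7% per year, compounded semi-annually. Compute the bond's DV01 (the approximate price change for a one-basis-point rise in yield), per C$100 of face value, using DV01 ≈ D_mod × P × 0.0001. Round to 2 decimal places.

Periodic yield y = 0.0085.
  t   CF        PV=CF/(1+0.0085)^t    t·PV
  1         1.75         1.7353         1.7353
  2         1.75         1.7206         3.4413
  3         1.75         1.7061         5.1184
  4         1.75         1.6917         6.7670
  5         1.75         1.6775         8.3874
  6         1.75         1.6633         9.9801
  7         1.75         1.6493        11.5453
  8       101.75        95.0883       760.7066
  Σ                    106.9322       807.6812
P = 106.9322; D_Mac = 7.55321 half-year periods = 3.77660 yrs; D_mod = 3.74477 yrs.
DV01 ≈ 3.74477 × 106.9322 × 0.0001 = 0.040044.

C$0.04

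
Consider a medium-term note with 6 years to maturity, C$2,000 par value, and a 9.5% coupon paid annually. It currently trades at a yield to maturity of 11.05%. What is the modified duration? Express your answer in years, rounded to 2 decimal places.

4.32 years

Periodic yield y = 0.1105. First find Macaulay duration:
  t   CF        PV=CF/(1+0.1105)^t    t·PV
  1       190.00       171.0941       171.0941
  2       190.00       154.0694       308.1389
  3       190.00       138.7388       416.2164
  4       190.00       124.9336       499.7345
  5       190.00       112.5021       562.5107
  6     2,190.00     1,167.7039     7,006.2235
  Σ                  1,869.0420     8,963.9181
P = 1,869.0420; Macaulay duration = 8,963.9181 / 1,869.0420 = 4.79600 years.
Modified duration = D_Mac / (1 + y) = 4.79600 / 1.1105 = 4.31877 years.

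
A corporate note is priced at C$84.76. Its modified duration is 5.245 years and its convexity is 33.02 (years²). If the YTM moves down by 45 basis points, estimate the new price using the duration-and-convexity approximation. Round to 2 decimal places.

Duration effect: -D_mod·Δy = -5.245 × (-0.0045) = +0.0236025
Convexity effect: ½·C·(Δy)² = 0.5 × 33.02 × (-0.0045)² = +0.0003343275
ΔP/P ≈ +0.0236025 + 0.0003343275 = +0.0239368275
New price ≈ 84.76 × (1 + 0.0239368275) = 86.7888854989.

C$86.79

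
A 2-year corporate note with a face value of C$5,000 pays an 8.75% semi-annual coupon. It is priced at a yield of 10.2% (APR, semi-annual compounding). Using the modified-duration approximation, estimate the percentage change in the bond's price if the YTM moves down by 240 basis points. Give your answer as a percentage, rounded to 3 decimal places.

+4.284%

Periodic yield y = 0.051. Modified duration first:
  t   CF        PV=CF/(1+0.051)^t    t·PV
  1       218.75       208.1351       208.1351
  2       218.75       198.0353       396.0706
  3       218.75       188.4256       565.2768
  4     5,218.75     4,277.1613    17,108.6452
  Σ                  4,871.7573    18,278.1277
P = 4,871.7573; D_Mac = 3.75186 half-year periods = 1.87593 yrs; D_mod = 1.87593/(1+0.051) = 1.78490 yrs.
ΔP/P ≈ -D_mod · Δy = -1.78490 × (-0.024) = +0.042838 = +4.2838%.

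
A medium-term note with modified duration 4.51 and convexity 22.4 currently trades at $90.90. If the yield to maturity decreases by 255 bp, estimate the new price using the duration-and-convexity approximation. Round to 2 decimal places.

$102.02

Duration effect: -D_mod·Δy = -4.51 × (-0.0255) = +0.115005
Convexity effect: ½·C·(Δy)² = 0.5 × 22.4 × (-0.0255)² = +0.0072828
ΔP/P ≈ +0.115005 + 0.0072828 = +0.1222878
New price ≈ 90.90 × (1 + 0.1222878) = 102.01596102.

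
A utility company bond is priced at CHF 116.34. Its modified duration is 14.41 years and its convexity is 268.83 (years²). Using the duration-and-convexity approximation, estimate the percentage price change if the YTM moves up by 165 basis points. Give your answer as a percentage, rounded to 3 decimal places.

Duration effect: -D_mod·Δy = -14.41 × (+0.0165) = -0.237765
Convexity effect: ½·C·(Δy)² = 0.5 × 268.83 × (0.0165)² = +0.03659448375
ΔP/P ≈ -0.237765 + 0.03659448375 = -0.20117051625
= -20.117051625%.

-20.117%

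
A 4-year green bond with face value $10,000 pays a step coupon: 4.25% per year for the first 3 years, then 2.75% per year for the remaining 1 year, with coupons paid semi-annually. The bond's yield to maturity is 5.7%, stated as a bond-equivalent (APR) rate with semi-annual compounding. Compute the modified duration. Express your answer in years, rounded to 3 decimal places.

3.608 years

Periodic yield y = 0.0285. First find Macaulay duration:
  t   CF        PV=CF/(1+0.0285)^t    t·PV
  1       212.50       206.6116       206.6116
  2       212.50       200.8863       401.7726
  3       212.50       195.3197       585.9591
  4       212.50       189.9073       759.6294
  5       212.50       184.6450       923.2248
  6       212.50       179.5284     1,077.1704
  7       137.50       112.9465       790.6252
  8    10,137.50     8,096.4847    64,771.8775
  Σ                  9,366.3294    69,516.8706
P = 9,366.3294; Macaulay duration = 69,516.8706 / 9,366.3294 = 7.42200 half-year periods = 3.71100 years.
Modified duration = D_Mac / (1 + y) = 3.71100 / 1.0285 = 3.60817 years.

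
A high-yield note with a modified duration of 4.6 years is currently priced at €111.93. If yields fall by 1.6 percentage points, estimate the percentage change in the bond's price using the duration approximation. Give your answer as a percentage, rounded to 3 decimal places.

+7.360%

Duration approximation: ΔP/P ≈ -D_mod · Δy = -4.6 × (-0.016) = +0.073600.
As a percentage: +7.3600%.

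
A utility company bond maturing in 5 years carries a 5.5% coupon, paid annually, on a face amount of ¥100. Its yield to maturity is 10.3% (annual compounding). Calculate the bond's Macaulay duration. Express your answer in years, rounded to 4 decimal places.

Periodic yield y = 0.103. Discount each cash flow and weight by its year:
  t   CF        PV=CF/(1+0.103)^t    t·PV
  1         5.50         4.9864         4.9864
  2         5.50         4.5208         9.0415
  3         5.50         4.0986        12.2958
  4         5.50         3.7159        14.8635
  5       105.50        64.6212       323.1059
  Σ                     81.9428       364.2931
Price P = Σ PV = 81.9428.
Macaulay duration = Σ(t·PV) / P = 364.2931 / 81.9428 = 4.44570 years.

4.4457 years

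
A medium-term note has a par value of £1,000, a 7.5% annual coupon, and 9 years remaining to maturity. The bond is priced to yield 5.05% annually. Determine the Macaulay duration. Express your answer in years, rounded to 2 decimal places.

Periodic yield y = 0.0505. Discount each cash flow and weight by its year:
  t   CF        PV=CF/(1+0.0505)^t    t·PV
  1        75.00        71.3946        71.3946
  2        75.00        67.9625       135.9249
  3        75.00        64.6954       194.0861
  4        75.00        61.5853       246.3412
  5        75.00        58.6247       293.1237
  6        75.00        55.8065       334.8391
  7        75.00        53.1238       371.8664
  8        75.00        50.5700       404.5599
  9     1,075.00       689.9918     6,209.9265
  Σ                  1,173.7545     8,262.0624
Price P = Σ PV = 1,173.7545.
Macaulay duration = Σ(t·PV) / P = 8,262.0624 / 1,173.7545 = 7.03900 years.

7.04 years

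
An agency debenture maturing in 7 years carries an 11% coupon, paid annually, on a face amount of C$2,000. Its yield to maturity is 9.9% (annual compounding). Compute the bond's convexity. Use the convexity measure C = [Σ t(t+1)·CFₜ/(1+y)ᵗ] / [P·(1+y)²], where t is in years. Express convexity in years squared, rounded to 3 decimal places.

31.454

With y = 0.099:
  t   CF        PV=CF/(1+0.099)^t    t·PV        t(t+1)·PV
  1       220.00       200.1820       200.1820         400.3640
  2       220.00       182.1492       364.2984       1,092.8953
  3       220.00       165.7409       497.2226       1,988.8904
  4       220.00       150.8106       603.2425       3,016.2123
  5       220.00       137.2253       686.1265       4,116.7593
  6       220.00       124.8638       749.1828       5,244.2793
  7     2,220.00     1,146.4870     8,025.4089      64,203.2709
  Σ                  2,107.4588    11,125.6636      80,062.6715
P = 2,107.4588.
Convexity = Σ t(t+1)·PV / [P·(1+y)²] = 80,062.6715 / (2,107.4588 × 1.207801) = 31.45398.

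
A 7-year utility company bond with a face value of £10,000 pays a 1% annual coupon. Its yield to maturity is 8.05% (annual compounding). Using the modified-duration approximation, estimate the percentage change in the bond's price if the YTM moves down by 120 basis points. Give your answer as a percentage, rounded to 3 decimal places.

Periodic yield y = 0.0805. Modified duration first:
  t   CF        PV=CF/(1+0.0805)^t    t·PV
  1       100.00        92.5497        92.5497
  2       100.00        85.6546       171.3091
  3       100.00        79.2731       237.8192
  4       100.00        73.3670       293.4681
  5       100.00        67.9010       339.5050
  6       100.00        62.8422       377.0532
  7    10,100.00     5,874.1898    41,119.3286
  Σ                  6,335.7774    42,631.0330
P = 6,335.7774; D_Mac = 6.72862 yrs; D_mod = 6.72862/(1+0.0805) = 6.22732 yrs.
ΔP/P ≈ -D_mod · Δy = -6.22732 × (-0.012) = +0.074728 = +7.4728%.

+7.473%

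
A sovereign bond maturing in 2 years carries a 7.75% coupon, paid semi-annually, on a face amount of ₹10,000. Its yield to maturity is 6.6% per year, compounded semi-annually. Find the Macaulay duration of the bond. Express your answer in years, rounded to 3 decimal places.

Periodic yield y = 0.033. Discount each cash flow and weight by its period:
  t   CF        PV=CF/(1+0.033)^t    t·PV
  1       387.50       375.1210       375.1210
  2       387.50       363.1375       726.2749
  3       387.50       351.5368     1,054.6103
  4    10,387.50     9,122.4134    36,489.6537
  Σ                 10,212.2087    38,645.6599
Price P = Σ PV = 10,212.2087.
Macaulay duration = Σ(t·PV) / P = 38,645.6599 / 10,212.2087 = 3.78426 half-year periods.
In years: 3.78426 / 2 = 1.89213 years.

1.892 years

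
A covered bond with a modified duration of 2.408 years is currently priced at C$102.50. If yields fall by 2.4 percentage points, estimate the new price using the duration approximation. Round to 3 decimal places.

C$108.424

Duration approximation: ΔP/P ≈ -D_mod · Δy = -2.408 × (-0.024) = +0.057792.
New price ≈ 102.50 × (1 + 0.057792) = 108.42368.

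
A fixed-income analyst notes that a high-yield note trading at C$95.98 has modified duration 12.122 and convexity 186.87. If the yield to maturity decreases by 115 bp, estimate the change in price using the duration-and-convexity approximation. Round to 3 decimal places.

Duration effect: -D_mod·Δy = -12.122 × (-0.0115) = +0.139403
Convexity effect: ½·C·(Δy)² = 0.5 × 186.87 × (-0.0115)² = +0.01235677875
ΔP/P ≈ +0.139403 + 0.01235677875 = +0.15175977875
ΔP ≈ 95.98 × (+0.15175977875) = +14.565903564425.

+C$14.566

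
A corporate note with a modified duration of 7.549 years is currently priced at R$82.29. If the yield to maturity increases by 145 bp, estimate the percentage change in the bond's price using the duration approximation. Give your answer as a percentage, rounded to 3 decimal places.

-10.946%

Duration approximation: ΔP/P ≈ -D_mod · Δy = -7.549 × (+0.0145) = -0.1094605.
As a percentage: -10.94605%.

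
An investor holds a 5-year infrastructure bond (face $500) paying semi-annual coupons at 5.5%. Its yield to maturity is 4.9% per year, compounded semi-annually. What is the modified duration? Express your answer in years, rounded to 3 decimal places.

Periodic yield y = 0.0245. First find Macaulay duration:
  t   CF        PV=CF/(1+0.0245)^t    t·PV
  1        13.75        13.4212        13.4212
  2        13.75        13.1002        26.2005
  3        13.75        12.7869        38.3608
  4        13.75        12.4812        49.9246
  5        13.75        12.1827        60.9134
  6        13.75        11.8913        71.3481
  7        13.75        11.6070        81.2488
  8        13.75        11.3294        90.6352
  9        13.75        11.0585        99.5262
  10      513.75       403.3037     4,033.0370
  Σ                    513.1621     4,564.6158
P = 513.1621; Macaulay duration = 4,564.6158 / 513.1621 = 8.89508 half-year periods = 4.44754 years.
Modified duration = D_Mac / (1 + y) = 4.44754 / 1.0245 = 4.34118 years.

4.341 years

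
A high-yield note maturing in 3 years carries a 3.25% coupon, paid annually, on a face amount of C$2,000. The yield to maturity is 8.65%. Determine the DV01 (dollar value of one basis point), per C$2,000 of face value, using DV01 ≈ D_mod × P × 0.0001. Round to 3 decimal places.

Periodic yield y = 0.0865.
  t   CF        PV=CF/(1+0.0865)^t    t·PV
  1        65.00        59.8251        59.8251
  2        65.00        55.0622       110.1245
  3     2,065.00     1,610.0185     4,830.0555
  Σ                  1,724.9059     5,000.0051
P = 1,724.9059; D_Mac = 2.89871 yrs; D_mod = 2.66794 yrs.
DV01 ≈ 2.66794 × 1,724.9059 × 0.0001 = 0.460194.

C$0.460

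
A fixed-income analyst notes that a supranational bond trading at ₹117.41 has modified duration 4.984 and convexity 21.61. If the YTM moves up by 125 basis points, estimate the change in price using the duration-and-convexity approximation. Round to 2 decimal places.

-₹7.12

Duration effect: -D_mod·Δy = -4.984 × (+0.0125) = -0.062300
Convexity effect: ½·C·(Δy)² = 0.5 × 21.61 × (0.0125)² = +0.00168828125
ΔP/P ≈ -0.062300 + 0.00168828125 = -0.06061171875
ΔP ≈ 117.41 × (-0.06061171875) = -7.1164218984375.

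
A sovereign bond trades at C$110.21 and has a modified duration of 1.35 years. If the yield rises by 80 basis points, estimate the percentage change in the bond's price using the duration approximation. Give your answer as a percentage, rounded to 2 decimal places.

-1.08%

Duration approximation: ΔP/P ≈ -D_mod · Δy = -1.35 × (+0.008) = -0.010800.
As a percentage: -1.0800%.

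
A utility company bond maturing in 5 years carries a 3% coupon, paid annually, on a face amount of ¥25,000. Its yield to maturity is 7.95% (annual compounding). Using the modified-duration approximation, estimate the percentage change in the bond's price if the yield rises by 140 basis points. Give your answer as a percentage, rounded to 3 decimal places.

-6.067%

Periodic yield y = 0.0795. Modified duration first:
  t   CF        PV=CF/(1+0.0795)^t    t·PV
  1       750.00       694.7661       694.7661
  2       750.00       643.5999     1,287.1998
  3       750.00       596.2019     1,788.6056
  4       750.00       552.2944     2,209.1778
  5    25,750.00    17,565.6409    87,828.2045
  Σ                 20,052.5032    93,807.9537
P = 20,052.5032; D_Mac = 4.67812 yrs; D_mod = 4.67812/(1+0.0795) = 4.33360 yrs.
ΔP/P ≈ -D_mod · Δy = -4.33360 × (+0.014) = -0.060670 = -6.0670%.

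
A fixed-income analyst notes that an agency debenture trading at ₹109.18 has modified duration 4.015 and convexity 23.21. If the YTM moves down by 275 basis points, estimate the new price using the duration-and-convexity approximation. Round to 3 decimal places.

₹122.193

Duration effect: -D_mod·Δy = -4.015 × (-0.0275) = +0.1104125
Convexity effect: ½·C·(Δy)² = 0.5 × 23.21 × (-0.0275)² = +0.00877628125
ΔP/P ≈ +0.1104125 + 0.00877628125 = +0.11918878125
New price ≈ 109.18 × (1 + 0.11918878125) = 122.193031136875.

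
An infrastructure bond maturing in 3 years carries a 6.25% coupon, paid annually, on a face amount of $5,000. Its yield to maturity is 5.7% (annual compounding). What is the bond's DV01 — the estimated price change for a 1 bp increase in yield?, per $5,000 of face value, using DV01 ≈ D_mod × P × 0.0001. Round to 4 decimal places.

Periodic yield y = 0.057.
  t   CF        PV=CF/(1+0.057)^t    t·PV
  1       312.50       295.6481       295.6481
  2       312.50       279.7049       559.4098
  3     5,312.50     4,498.5648    13,495.6944
  Σ                  5,073.9177    14,350.7522
P = 5,073.9177; D_Mac = 2.82834 yrs; D_mod = 2.67582 yrs.
DV01 ≈ 2.67582 × 5,073.9177 × 0.0001 = 1.357687.

$1.3577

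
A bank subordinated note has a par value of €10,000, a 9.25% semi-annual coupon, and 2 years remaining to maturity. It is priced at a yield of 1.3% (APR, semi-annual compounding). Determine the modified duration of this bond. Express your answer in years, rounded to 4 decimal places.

Periodic yield y = 0.0065. First find Macaulay duration:
  t   CF        PV=CF/(1+0.0065)^t    t·PV
  1       462.50       459.5132       459.5132
  2       462.50       456.5456       913.0912
  3       462.50       453.5972     1,360.7917
  4    10,462.50    10,194.8386    40,779.3544
  Σ                 11,564.4946    43,512.7505
P = 11,564.4946; Macaulay duration = 43,512.7505 / 11,564.4946 = 3.76262 half-year periods = 1.88131 years.
Modified duration = D_Mac / (1 + y) = 1.88131 / 1.0065 = 1.86916 years.

1.8692 years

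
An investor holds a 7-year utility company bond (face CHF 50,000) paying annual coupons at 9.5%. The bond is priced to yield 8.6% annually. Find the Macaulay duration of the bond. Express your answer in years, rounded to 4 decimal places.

5.4579 years

Periodic yield y = 0.086. Discount each cash flow and weight by its year:
  t   CF        PV=CF/(1+0.086)^t    t·PV
  1     4,750.00     4,373.8490     4,373.8490
  2     4,750.00     4,027.4853     8,054.9705
  3     4,750.00     3,708.5500    11,125.6499
  4     4,750.00     3,414.8710    13,659.4842
  5     4,750.00     3,144.4485    15,722.2424
  6     4,750.00     2,895.4406    17,372.6435
  7    54,750.00    30,730.9048   215,116.3334
  Σ                 52,295.5491   285,425.1729
Price P = Σ PV = 52,295.5491.
Macaulay duration = Σ(t·PV) / P = 285,425.1729 / 52,295.5491 = 5.45792 years.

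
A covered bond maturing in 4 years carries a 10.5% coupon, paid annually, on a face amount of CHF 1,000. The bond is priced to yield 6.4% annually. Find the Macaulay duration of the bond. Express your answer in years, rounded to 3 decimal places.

3.501 years

Periodic yield y = 0.064. Discount each cash flow and weight by its year:
  t   CF        PV=CF/(1+0.064)^t    t·PV
  1       105.00        98.6842        98.6842
  2       105.00        92.7483       185.4966
  3       105.00        87.1695       261.5084
  4     1,105.00       862.1757     3,448.7027
  Σ                  1,140.7777     3,994.3920
Price P = Σ PV = 1,140.7777.
Macaulay duration = Σ(t·PV) / P = 3,994.3920 / 1,140.7777 = 3.50146 years.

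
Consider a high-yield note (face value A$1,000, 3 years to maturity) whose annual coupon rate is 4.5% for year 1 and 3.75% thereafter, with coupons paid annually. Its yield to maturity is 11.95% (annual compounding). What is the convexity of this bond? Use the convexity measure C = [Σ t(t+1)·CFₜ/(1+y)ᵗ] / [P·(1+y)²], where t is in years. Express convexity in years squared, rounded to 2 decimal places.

With y = 0.1195:
  t   CF        PV=CF/(1+0.1195)^t    t·PV        t(t+1)·PV
  1        45.00        40.1965        40.1965          80.3930
  2        37.50        29.9215        59.8430         179.5289
  3     1,037.50       739.4619     2,218.3857       8,873.5430
  Σ                    809.5799     2,318.4252       9,133.4649
P = 809.5799.
Convexity = Σ t(t+1)·PV / [P·(1+y)²] = 9,133.4649 / (809.5799 × 1.253280) = 9.00176.

9.00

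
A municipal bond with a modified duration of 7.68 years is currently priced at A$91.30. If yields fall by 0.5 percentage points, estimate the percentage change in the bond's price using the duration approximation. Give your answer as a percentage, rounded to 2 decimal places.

Duration approximation: ΔP/P ≈ -D_mod · Δy = -7.68 × (-0.005) = +0.038400.
As a percentage: +3.8400%.

+3.84%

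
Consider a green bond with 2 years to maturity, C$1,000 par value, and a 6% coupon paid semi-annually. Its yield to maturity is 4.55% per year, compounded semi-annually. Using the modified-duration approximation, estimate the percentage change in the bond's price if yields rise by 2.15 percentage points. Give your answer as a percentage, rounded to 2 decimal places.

-4.03%

Periodic yield y = 0.02275. Modified duration first:
  t   CF        PV=CF/(1+0.02275)^t    t·PV
  1        30.00        29.3327        29.3327
  2        30.00        28.6802        57.3604
  3        30.00        28.0422        84.1267
  4     1,030.00       941.3677     3,765.4706
  Σ                  1,027.4228     3,936.2905
P = 1,027.4228; D_Mac = 3.83123 half-year periods = 1.91561 yrs; D_mod = 1.91561/(1+0.02275) = 1.87300 yrs.
ΔP/P ≈ -D_mod · Δy = -1.87300 × (+0.0215) = -0.040270 = -4.0270%.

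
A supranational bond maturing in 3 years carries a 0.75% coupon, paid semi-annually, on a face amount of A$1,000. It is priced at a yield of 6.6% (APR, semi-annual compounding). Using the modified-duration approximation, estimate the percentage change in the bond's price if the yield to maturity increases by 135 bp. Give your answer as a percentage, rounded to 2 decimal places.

Periodic yield y = 0.033. Modified duration first:
  t   CF        PV=CF/(1+0.033)^t    t·PV
  1         3.75         3.6302         3.6302
  2         3.75         3.5142         7.0285
  3         3.75         3.4020        10.2059
  4         3.75         3.2933        13.1732
  5         3.75         3.1881        15.9404
  6     1,003.75       826.0829     4,956.4974
  Σ                    843.1107     5,006.4755
P = 843.1107; D_Mac = 5.93810 half-year periods = 2.96905 yrs; D_mod = 2.96905/(1+0.033) = 2.87420 yrs.
ΔP/P ≈ -D_mod · Δy = -2.87420 × (+0.0135) = -0.038802 = -3.8802%.

-3.88%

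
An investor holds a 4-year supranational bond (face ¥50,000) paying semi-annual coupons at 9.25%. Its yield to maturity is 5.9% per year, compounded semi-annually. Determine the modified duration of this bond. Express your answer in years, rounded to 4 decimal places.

Periodic yield y = 0.0295. First find Macaulay duration:
  t   CF        PV=CF/(1+0.0295)^t    t·PV
  1     2,312.50     2,246.2360     2,246.2360
  2     2,312.50     2,181.8708     4,363.7417
  3     2,312.50     2,119.3500     6,358.0501
  4     2,312.50     2,058.6207     8,234.4828
  5     2,312.50     1,999.6316     9,998.1579
  6     2,312.50     1,942.3328    11,653.9966
  7     2,312.50     1,886.6758    13,206.7308
  8    52,312.50    41,456.6942   331,653.5533
  Σ                 55,891.4119   387,714.9492
P = 55,891.4119; Macaulay duration = 387,714.9492 / 55,891.4119 = 6.93693 half-year periods = 3.46847 years.
Modified duration = D_Mac / (1 + y) = 3.46847 / 1.0295 = 3.36908 years.

3.3691 years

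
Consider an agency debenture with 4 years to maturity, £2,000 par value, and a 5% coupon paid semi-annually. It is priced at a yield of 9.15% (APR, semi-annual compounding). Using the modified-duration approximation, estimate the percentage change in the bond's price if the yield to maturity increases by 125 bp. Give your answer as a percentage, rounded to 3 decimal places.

Periodic yield y = 0.04575. Modified duration first:
  t   CF        PV=CF/(1+0.04575)^t    t·PV
  1        50.00        47.8126        47.8126
  2        50.00        45.7208        91.4417
  3        50.00        43.7206       131.1619
  4        50.00        41.8079       167.2317
  5        50.00        39.9789       199.8944
  6        50.00        38.2299       229.3792
  7        50.00        36.5574       255.9016
  8     2,050.00     1,433.2795    11,466.2356
  Σ                  1,727.1075    12,589.0586
P = 1,727.1075; D_Mac = 7.28910 half-year periods = 3.64455 yrs; D_mod = 3.64455/(1+0.04575) = 3.48511 yrs.
ΔP/P ≈ -D_mod · Δy = -3.48511 × (+0.0125) = -0.043564 = -4.3564%.

-4.356%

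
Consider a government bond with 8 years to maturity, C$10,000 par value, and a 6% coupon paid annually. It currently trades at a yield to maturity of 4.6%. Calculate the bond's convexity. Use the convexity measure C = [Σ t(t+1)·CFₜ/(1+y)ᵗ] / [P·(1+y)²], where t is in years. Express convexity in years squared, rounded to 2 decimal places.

51.18

With y = 0.046:
  t   CF        PV=CF/(1+0.046)^t    t·PV        t(t+1)·PV
  1       600.00       573.6138       573.6138       1,147.2275
  2       600.00       548.3879     1,096.7758       3,290.3275
  3       600.00       524.2714     1,572.8143       6,291.2572
  4       600.00       501.2155     2,004.8621      10,024.3104
  5       600.00       479.1735     2,395.8677      14,375.2062
  6       600.00       458.1009     2,748.6054      19,240.2377
  7       600.00       437.9550     3,065.6848      24,525.4783
  8    10,600.00     7,396.9450    59,175.5599     532,580.0394
  Σ                 10,919.6630    72,633.7838     611,474.0843
P = 10,919.6630.
Convexity = Σ t(t+1)·PV / [P·(1+y)²] = 611,474.0843 / (10,919.6630 × 1.094116) = 51.18061.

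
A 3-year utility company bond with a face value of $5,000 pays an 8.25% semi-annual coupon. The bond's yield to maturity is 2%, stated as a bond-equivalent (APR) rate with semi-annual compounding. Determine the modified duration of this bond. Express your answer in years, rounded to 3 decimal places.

Periodic yield y = 0.01. First find Macaulay duration:
  t   CF        PV=CF/(1+0.01)^t    t·PV
  1       206.25       204.2079       204.2079
  2       206.25       202.1861       404.3721
  3       206.25       200.1842       600.5527
  4       206.25       198.2022       792.8088
  5       206.25       196.2398       981.1990
  6     5,206.25     4,904.5230    29,427.1380
  Σ                  5,905.5432    32,410.2785
P = 5,905.5432; Macaulay duration = 32,410.2785 / 5,905.5432 = 5.48811 half-year periods = 2.74406 years.
Modified duration = D_Mac / (1 + y) = 2.74406 / 1.01 = 2.71689 years.

2.717 years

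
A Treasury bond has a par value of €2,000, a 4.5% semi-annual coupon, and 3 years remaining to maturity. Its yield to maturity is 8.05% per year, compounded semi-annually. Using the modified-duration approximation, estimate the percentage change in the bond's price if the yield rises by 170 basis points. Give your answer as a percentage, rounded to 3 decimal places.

Periodic yield y = 0.04025. Modified duration first:
  t   CF        PV=CF/(1+0.04025)^t    t·PV
  1        45.00        43.2588        43.2588
  2        45.00        41.5850        83.1701
  3        45.00        39.9760       119.9280
  4        45.00        38.4292       153.7169
  5        45.00        36.9423       184.7115
  6     2,045.00     1,613.8641     9,683.1847
  Σ                  1,814.0555    10,267.9700
P = 1,814.0555; D_Mac = 5.66023 half-year periods = 2.83011 yrs; D_mod = 2.83011/(1+0.04025) = 2.72061 yrs.
ΔP/P ≈ -D_mod · Δy = -2.72061 × (+0.017) = -0.046250 = -4.6250%.

-4.625%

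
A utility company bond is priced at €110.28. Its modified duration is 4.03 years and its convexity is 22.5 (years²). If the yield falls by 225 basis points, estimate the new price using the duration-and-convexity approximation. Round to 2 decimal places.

Duration effect: -D_mod·Δy = -4.03 × (-0.0225) = +0.090675
Convexity effect: ½·C·(Δy)² = 0.5 × 22.5 × (-0.0225)² = +0.0056953125
ΔP/P ≈ +0.090675 + 0.0056953125 = +0.0963703125
New price ≈ 110.28 × (1 + 0.0963703125) = 120.9077180625.

€120.91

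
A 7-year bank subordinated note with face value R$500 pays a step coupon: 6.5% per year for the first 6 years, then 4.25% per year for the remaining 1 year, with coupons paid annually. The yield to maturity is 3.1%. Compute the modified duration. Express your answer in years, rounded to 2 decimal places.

5.77 years

Periodic yield y = 0.031. First find Macaulay duration:
  t   CF        PV=CF/(1+0.031)^t    t·PV
  1        32.50        31.5228        31.5228
  2        32.50        30.5750        61.1499
  3        32.50        29.6556        88.9669
  4        32.50        28.7640       115.0558
  5        32.50        27.8991       139.4954
  6        32.50        27.0602       162.3613
  7       521.25       420.9547     2,946.6832
  Σ                    596.4314     3,545.2355
P = 596.4314; Macaulay duration = 3,545.2355 / 596.4314 = 5.94408 years.
Modified duration = D_Mac / (1 + y) = 5.94408 / 1.031 = 5.76535 years.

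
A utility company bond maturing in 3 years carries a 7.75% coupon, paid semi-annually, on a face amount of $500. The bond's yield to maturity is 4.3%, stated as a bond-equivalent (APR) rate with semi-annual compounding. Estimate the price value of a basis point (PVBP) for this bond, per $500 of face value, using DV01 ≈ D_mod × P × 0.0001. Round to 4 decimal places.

$0.1474

Periodic yield y = 0.0215.
  t   CF        PV=CF/(1+0.0215)^t    t·PV
  1       19.375        18.9672        18.9672
  2       19.375        18.5680        37.1360
  3       19.375        18.1772        54.5316
  4       19.375        17.7946        71.1784
  5       19.375        17.4201        87.1003
  6      519.375       457.1417     2,742.8501
  Σ                    548.0687     3,011.7635
P = 548.0687; D_Mac = 5.49523 half-year periods = 2.74761 yrs; D_mod = 2.68978 yrs.
DV01 ≈ 2.68978 × 548.0687 × 0.0001 = 0.147419.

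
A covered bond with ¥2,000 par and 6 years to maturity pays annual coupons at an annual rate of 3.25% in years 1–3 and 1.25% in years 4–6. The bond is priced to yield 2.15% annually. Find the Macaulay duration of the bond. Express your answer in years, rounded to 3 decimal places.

5.594 years

Periodic yield y = 0.0215. Discount each cash flow and weight by its year:
  t   CF        PV=CF/(1+0.0215)^t    t·PV
  1        65.00        63.6319        63.6319
  2        65.00        62.2926       124.5852
  3        65.00        60.9815       182.9446
  4        25.00        22.9608        91.8431
  5        25.00        22.4775       112.3875
  6     2,025.00     1,782.3574    10,694.1446
  Σ                  2,014.7018    11,269.5370
Price P = Σ PV = 2,014.7018.
Macaulay duration = Σ(t·PV) / P = 11,269.5370 / 2,014.7018 = 5.59365 years.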